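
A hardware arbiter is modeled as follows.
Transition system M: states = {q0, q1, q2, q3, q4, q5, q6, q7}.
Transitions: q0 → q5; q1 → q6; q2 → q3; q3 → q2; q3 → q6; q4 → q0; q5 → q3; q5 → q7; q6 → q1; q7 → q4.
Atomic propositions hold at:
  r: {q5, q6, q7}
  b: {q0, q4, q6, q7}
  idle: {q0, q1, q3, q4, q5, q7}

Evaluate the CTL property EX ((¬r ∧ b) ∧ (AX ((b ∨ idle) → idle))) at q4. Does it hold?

Sat(¬r) = {q0, q1, q2, q3, q4}
Sat(¬r ∧ b) = {q0, q4}
Sat(b ∨ idle) = {q0, q1, q3, q4, q5, q6, q7}
Sat((b ∨ idle) → idle) = {q0, q1, q2, q3, q4, q5, q7}
Sat(AX ((b ∨ idle) → idle)) = {s : every successor in {q0, q1, q2, q3, q4, q5, q7}} = {q0, q2, q4, q5, q6, q7}
Sat((¬r ∧ b) ∧ (AX ((b ∨ idle) → idle))) = {q0, q4}
Sat(EX ((¬r ∧ b) ∧ (AX ((b ∨ idle) → idle)))) = {s : some successor in {q0, q4}} = {q4, q7}
q4 ∈ Sat(EX ((¬r ∧ b) ∧ (AX ((b ∨ idle) → idle)))) = {q4, q7}, so the formula holds at q4.

Yes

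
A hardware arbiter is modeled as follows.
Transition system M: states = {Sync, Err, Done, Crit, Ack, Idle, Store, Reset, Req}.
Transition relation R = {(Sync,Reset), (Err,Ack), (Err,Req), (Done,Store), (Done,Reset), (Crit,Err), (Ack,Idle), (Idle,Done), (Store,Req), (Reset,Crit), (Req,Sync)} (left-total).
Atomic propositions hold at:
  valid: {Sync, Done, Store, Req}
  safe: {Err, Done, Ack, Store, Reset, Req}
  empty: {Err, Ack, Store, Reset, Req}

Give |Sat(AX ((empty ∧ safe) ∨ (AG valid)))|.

Sat(empty ∧ safe) = {Err, Ack, Store, Reset, Req}
AG valid: greatest fixpoint, start Z0 = {Sync, Done, Store, Req}, keep only states in Sat with every successor in Z. Z1 = {Store, Req}; Z2 = {Store}; Z3 = ∅; fixed.
Sat(AG valid) = ∅
Sat((empty ∧ safe) ∨ (AG valid)) = {Err, Ack, Store, Reset, Req}
Sat(AX ((empty ∧ safe) ∨ (AG valid))) = {s : every successor in {Err, Ack, Store, Reset, Req}} = {Sync, Err, Done, Crit, Store}
|Sat(AX ((empty ∧ safe) ∨ (AG valid)))| = |{Sync, Err, Done, Crit, Store}| = 5.

5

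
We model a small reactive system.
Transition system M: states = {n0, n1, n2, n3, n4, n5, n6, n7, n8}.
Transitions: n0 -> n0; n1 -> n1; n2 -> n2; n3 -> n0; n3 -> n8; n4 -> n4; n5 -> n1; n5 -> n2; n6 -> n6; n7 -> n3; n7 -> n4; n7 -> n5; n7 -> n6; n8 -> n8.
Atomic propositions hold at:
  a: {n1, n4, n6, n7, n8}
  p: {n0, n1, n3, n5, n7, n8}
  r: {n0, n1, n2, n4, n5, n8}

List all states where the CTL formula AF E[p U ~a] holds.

{n0, n2, n3, n5, n7}

Sat(~a) = {n0, n2, n3, n5}
E[p U ~a]: least fixpoint, start Z0 = Sat(~a) = {n0, n2, n3, n5}, add states in Sat(p) with some successor in Z. Z1 = {n0, n2, n3, n5, n7}; fixed.
Sat(E[p U ~a]) = {n0, n2, n3, n5, n7}
AF E[p U ~a]: least fixpoint, start Z0 = {n0, n2, n3, n5, n7}, add states with every successor in Z. Already a fixed point.
Sat(AF E[p U ~a]) = {n0, n2, n3, n5, n7}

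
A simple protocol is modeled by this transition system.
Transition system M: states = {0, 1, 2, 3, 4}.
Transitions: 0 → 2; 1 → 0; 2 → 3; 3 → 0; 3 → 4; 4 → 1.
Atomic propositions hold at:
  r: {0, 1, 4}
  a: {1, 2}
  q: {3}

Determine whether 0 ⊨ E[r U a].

E[r U a]: least fixpoint, start Z0 = Sat(a) = {1, 2}, add states in Sat(r) with some successor in Z. Z1 = {0, 1, 2, 4}; fixed.
Sat(E[r U a]) = {0, 1, 2, 4}
0 ∈ Sat(E[r U a]) = {0, 1, 2, 4}, so the formula holds at 0.

Yes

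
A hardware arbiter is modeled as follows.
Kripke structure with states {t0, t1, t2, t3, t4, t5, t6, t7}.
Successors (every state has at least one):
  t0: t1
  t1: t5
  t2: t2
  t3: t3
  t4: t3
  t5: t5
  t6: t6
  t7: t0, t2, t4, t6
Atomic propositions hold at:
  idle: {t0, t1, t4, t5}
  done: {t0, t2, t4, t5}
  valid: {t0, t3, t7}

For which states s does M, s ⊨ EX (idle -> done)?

Sat(idle -> done) = {t0, t2, t3, t4, t5, t6, t7}
Sat(EX (idle -> done)) = {s : some successor in {t0, t2, t3, t4, t5, t6, t7}} = {t1, t2, t3, t4, t5, t6, t7}

{t1, t2, t3, t4, t5, t6, t7}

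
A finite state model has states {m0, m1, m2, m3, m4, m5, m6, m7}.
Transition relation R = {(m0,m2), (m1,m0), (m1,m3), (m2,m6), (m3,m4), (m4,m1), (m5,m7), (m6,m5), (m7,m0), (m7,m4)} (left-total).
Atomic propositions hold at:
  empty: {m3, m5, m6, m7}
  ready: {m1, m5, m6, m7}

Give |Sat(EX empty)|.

Sat(EX empty) = {s : some successor in {m3, m5, m6, m7}} = {m1, m2, m5, m6}
|Sat(EX empty)| = |{m1, m2, m5, m6}| = 4.

4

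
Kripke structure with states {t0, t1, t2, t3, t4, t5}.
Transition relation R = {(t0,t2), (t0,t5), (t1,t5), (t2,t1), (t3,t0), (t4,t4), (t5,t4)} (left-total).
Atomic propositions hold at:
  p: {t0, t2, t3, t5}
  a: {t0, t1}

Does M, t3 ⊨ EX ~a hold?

Sat(~a) = {t2, t3, t4, t5}
Sat(EX ~a) = {s : some successor in {t2, t3, t4, t5}} = {t0, t1, t4, t5}
t3 ∉ Sat(EX ~a) = {t0, t1, t4, t5}, so the formula does not hold at t3.

No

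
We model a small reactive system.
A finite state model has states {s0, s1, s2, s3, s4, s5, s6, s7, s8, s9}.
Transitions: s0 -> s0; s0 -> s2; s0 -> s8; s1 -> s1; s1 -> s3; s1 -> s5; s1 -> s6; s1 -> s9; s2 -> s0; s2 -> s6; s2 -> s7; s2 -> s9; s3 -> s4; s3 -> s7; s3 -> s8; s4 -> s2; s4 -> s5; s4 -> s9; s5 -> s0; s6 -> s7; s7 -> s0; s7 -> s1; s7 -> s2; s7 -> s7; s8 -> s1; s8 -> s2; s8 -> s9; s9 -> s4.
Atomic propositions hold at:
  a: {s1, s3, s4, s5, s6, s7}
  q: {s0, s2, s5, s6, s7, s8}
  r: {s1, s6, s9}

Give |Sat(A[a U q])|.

A[a U q]: least fixpoint, start Z0 = Sat(q) = {s0, s2, s5, s6, s7, s8}, add states in Sat(a) with every successor in Z. Already a fixed point.
Sat(A[a U q]) = {s0, s2, s5, s6, s7, s8}
|Sat(A[a U q])| = |{s0, s2, s5, s6, s7, s8}| = 6.

6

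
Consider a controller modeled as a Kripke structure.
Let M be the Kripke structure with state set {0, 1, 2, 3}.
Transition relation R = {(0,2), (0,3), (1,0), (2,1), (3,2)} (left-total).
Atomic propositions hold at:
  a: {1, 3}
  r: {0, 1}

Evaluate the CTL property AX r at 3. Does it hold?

No

Sat(AX r) = {s : every successor in {0, 1}} = {1, 2}
3 ∉ Sat(AX r) = {1, 2}, so the formula does not hold at 3.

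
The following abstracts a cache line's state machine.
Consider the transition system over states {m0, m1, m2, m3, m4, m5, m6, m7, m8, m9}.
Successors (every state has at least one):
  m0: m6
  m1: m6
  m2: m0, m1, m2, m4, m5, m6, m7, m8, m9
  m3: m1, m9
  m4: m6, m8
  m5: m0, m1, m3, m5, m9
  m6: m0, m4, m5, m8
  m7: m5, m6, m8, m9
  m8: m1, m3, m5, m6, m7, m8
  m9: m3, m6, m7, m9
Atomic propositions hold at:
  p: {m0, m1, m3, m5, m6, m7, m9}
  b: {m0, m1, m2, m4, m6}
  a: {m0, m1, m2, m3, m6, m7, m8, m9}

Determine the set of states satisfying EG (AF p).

AF p: least fixpoint, start Z0 = {m0, m1, m3, m5, m6, m7, m9}, add states with every successor in Z. Already a fixed point.
Sat(AF p) = {m0, m1, m3, m5, m6, m7, m9}
EG (AF p): greatest fixpoint, start Z0 = {m0, m1, m3, m5, m6, m7, m9}, keep only states in Sat with some successor in Z. Already a fixed point.
Sat(EG (AF p)) = {m0, m1, m3, m5, m6, m7, m9}

{m0, m1, m3, m5, m6, m7, m9}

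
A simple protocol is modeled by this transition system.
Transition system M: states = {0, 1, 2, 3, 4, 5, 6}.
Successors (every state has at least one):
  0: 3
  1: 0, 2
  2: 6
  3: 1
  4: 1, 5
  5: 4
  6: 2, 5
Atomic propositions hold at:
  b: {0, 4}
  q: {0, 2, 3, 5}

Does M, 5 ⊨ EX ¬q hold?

Yes

Sat(¬q) = {1, 4, 6}
Sat(EX ¬q) = {s : some successor in {1, 4, 6}} = {2, 3, 4, 5}
5 ∈ Sat(EX ¬q) = {2, 3, 4, 5}, so the formula holds at 5.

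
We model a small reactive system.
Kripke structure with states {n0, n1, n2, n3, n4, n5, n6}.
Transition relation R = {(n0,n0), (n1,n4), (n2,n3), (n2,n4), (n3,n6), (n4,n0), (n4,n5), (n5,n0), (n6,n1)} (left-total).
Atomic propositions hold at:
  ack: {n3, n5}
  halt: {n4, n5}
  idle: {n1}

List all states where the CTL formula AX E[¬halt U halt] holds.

{n1, n2, n3, n6}

Sat(¬halt) = {n0, n1, n2, n3, n6}
E[¬halt U halt]: least fixpoint, start Z0 = Sat(halt) = {n4, n5}, add states in Sat(¬halt) with some successor in Z. Z1 = {n1, n2, n4, n5}; Z2 = {n1, n2, n4, n5, n6}; Z3 = {n1, n2, n3, n4, n5, n6}; fixed.
Sat(E[¬halt U halt]) = {n1, n2, n3, n4, n5, n6}
Sat(AX E[¬halt U halt]) = {s : every successor in {n1, n2, n3, n4, n5, n6}} = {n1, n2, n3, n6}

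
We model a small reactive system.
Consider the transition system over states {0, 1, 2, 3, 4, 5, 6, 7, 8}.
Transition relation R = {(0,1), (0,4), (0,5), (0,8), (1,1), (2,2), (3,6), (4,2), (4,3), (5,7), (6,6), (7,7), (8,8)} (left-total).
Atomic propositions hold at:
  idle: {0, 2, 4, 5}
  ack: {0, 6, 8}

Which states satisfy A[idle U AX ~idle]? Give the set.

Sat(~idle) = {1, 3, 6, 7, 8}
Sat(AX ~idle) = {s : every successor in {1, 3, 6, 7, 8}} = {1, 3, 5, 6, 7, 8}
A[idle U AX ~idle]: least fixpoint, start Z0 = Sat(AX ~idle) = {1, 3, 5, 6, 7, 8}, add states in Sat(idle) with every successor in Z. Already a fixed point.
Sat(A[idle U AX ~idle]) = {1, 3, 5, 6, 7, 8}

{1, 3, 5, 6, 7, 8}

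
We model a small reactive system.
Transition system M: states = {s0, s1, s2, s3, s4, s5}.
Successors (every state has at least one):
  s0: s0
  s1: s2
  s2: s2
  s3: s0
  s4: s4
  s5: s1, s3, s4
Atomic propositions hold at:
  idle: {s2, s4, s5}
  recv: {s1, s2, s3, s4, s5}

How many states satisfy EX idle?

Sat(EX idle) = {s : some successor in {s2, s4, s5}} = {s1, s2, s4, s5}
|Sat(EX idle)| = |{s1, s2, s4, s5}| = 4.

4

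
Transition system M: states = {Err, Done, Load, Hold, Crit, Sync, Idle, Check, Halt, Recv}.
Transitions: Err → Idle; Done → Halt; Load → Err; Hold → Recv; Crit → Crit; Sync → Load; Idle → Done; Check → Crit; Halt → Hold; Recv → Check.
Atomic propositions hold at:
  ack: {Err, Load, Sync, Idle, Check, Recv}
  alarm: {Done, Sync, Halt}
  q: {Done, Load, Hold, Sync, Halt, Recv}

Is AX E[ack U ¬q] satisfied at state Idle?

No

Sat(¬q) = {Err, Crit, Idle, Check}
E[ack U ¬q]: least fixpoint, start Z0 = Sat(¬q) = {Err, Crit, Idle, Check}, add states in Sat(ack) with some successor in Z. Z1 = {Err, Load, Crit, Idle, Check, Recv}; Z2 = {Err, Load, Crit, Sync, Idle, Check, Recv}; fixed.
Sat(E[ack U ¬q]) = {Err, Load, Crit, Sync, Idle, Check, Recv}
Sat(AX E[ack U ¬q]) = {s : every successor in {Err, Load, Crit, Sync, Idle, Check, Recv}} = {Err, Load, Hold, Crit, Sync, Check, Recv}
Idle ∉ Sat(AX E[ack U ¬q]) = {Err, Load, Hold, Crit, Sync, Check, Recv}, so the formula does not hold at Idle.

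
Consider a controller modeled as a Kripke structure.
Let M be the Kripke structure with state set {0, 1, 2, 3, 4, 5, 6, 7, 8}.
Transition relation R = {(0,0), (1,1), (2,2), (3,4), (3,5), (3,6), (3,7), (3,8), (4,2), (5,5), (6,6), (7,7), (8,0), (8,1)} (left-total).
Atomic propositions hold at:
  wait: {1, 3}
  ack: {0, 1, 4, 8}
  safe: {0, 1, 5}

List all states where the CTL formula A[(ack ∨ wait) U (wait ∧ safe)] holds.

{1}

Sat(ack ∨ wait) = {0, 1, 3, 4, 8}
Sat(wait ∧ safe) = {1}
A[(ack ∨ wait) U (wait ∧ safe)]: least fixpoint, start Z0 = Sat((wait ∧ safe)) = {1}, add states in Sat(ack ∨ wait) with every successor in Z. Already a fixed point.
Sat(A[(ack ∨ wait) U (wait ∧ safe)]) = {1}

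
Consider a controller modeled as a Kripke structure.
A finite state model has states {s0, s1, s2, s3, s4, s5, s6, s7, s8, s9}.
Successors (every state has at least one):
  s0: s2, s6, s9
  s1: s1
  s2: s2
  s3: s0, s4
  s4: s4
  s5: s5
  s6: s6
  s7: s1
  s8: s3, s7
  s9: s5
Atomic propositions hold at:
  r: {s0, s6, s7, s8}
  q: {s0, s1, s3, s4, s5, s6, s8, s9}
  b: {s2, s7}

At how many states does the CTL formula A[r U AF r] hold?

4

AF r: least fixpoint, start Z0 = {s0, s6, s7, s8}, add states with every successor in Z. Already a fixed point.
Sat(AF r) = {s0, s6, s7, s8}
A[r U AF r]: least fixpoint, start Z0 = Sat(AF r) = {s0, s6, s7, s8}, add states in Sat(r) with every successor in Z. Already a fixed point.
Sat(A[r U AF r]) = {s0, s6, s7, s8}
|Sat(A[r U AF r])| = |{s0, s6, s7, s8}| = 4.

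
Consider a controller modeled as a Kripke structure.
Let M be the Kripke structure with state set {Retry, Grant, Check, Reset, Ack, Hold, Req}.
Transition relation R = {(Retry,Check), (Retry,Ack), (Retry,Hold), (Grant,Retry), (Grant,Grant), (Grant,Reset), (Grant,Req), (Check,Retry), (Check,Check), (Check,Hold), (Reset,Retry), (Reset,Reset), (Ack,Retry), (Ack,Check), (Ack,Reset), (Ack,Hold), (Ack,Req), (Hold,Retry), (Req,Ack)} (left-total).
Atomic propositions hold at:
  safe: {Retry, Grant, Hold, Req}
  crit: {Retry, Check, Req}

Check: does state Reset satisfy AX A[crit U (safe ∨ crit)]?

Sat(safe ∨ crit) = {Retry, Grant, Check, Hold, Req}
A[crit U (safe ∨ crit)]: least fixpoint, start Z0 = Sat((safe ∨ crit)) = {Retry, Grant, Check, Hold, Req}, add states in Sat(crit) with every successor in Z. Already a fixed point.
Sat(A[crit U (safe ∨ crit)]) = {Retry, Grant, Check, Hold, Req}
Sat(AX A[crit U (safe ∨ crit)]) = {s : every successor in {Retry, Grant, Check, Hold, Req}} = {Check, Hold}
Reset ∉ Sat(AX A[crit U (safe ∨ crit)]) = {Check, Hold}, so the formula does not hold at Reset.

No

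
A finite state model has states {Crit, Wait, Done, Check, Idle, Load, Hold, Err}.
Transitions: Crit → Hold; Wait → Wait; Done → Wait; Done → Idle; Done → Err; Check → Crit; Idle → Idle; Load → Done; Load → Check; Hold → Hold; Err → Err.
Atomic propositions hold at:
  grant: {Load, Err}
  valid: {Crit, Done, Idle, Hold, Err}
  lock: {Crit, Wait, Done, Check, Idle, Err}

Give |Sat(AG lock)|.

AG lock: greatest fixpoint, start Z0 = {Crit, Wait, Done, Check, Idle, Err}, keep only states in Sat with every successor in Z. Z1 = {Wait, Done, Check, Idle, Err}; Z2 = {Wait, Done, Idle, Err}; fixed.
Sat(AG lock) = {Wait, Done, Idle, Err}
|Sat(AG lock)| = |{Wait, Done, Idle, Err}| = 4.

4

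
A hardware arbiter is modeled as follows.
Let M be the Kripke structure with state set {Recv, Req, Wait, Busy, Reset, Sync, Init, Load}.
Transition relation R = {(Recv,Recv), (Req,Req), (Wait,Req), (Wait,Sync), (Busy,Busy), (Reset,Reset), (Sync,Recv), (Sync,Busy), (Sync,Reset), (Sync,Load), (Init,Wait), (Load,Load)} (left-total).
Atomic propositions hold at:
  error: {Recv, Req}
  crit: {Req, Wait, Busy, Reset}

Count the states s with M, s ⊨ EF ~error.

Sat(~error) = {Wait, Busy, Reset, Sync, Init, Load}
EF ~error: least fixpoint, start Z0 = {Wait, Busy, Reset, Sync, Init, Load}, add states with some successor in Z. Already a fixed point.
Sat(EF ~error) = {Wait, Busy, Reset, Sync, Init, Load}
|Sat(EF ~error)| = |{Wait, Busy, Reset, Sync, Init, Load}| = 6.

6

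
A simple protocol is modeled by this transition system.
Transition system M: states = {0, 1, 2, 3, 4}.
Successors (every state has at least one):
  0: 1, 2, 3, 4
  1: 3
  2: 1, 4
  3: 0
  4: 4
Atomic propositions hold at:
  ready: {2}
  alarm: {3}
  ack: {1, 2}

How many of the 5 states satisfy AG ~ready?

1

Sat(~ready) = {0, 1, 3, 4}
AG ~ready: greatest fixpoint, start Z0 = {0, 1, 3, 4}, keep only states in Sat with every successor in Z. Z1 = {1, 3, 4}; Z2 = {1, 4}; Z3 = {4}; fixed.
Sat(AG ~ready) = {4}
|Sat(AG ~ready)| = |{4}| = 1.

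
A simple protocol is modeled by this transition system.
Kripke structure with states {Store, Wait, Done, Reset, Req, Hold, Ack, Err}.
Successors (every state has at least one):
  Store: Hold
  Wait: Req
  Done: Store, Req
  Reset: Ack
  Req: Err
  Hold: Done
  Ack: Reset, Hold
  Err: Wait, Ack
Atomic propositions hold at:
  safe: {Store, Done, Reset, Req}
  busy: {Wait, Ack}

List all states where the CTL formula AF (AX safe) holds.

{Store, Wait, Done, Hold}

Sat(AX safe) = {s : every successor in {Store, Done, Reset, Req}} = {Wait, Done, Hold}
AF (AX safe): least fixpoint, start Z0 = {Wait, Done, Hold}, add states with every successor in Z. Z1 = {Store, Wait, Done, Hold}; fixed.
Sat(AF (AX safe)) = {Store, Wait, Done, Hold}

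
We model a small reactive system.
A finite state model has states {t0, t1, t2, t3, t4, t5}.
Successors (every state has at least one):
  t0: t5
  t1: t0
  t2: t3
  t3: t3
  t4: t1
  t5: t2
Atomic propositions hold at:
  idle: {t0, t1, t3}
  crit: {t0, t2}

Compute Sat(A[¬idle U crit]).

{t0, t2, t5}

Sat(¬idle) = {t2, t4, t5}
A[¬idle U crit]: least fixpoint, start Z0 = Sat(crit) = {t0, t2}, add states in Sat(¬idle) with every successor in Z. Z1 = {t0, t2, t5}; fixed.
Sat(A[¬idle U crit]) = {t0, t2, t5}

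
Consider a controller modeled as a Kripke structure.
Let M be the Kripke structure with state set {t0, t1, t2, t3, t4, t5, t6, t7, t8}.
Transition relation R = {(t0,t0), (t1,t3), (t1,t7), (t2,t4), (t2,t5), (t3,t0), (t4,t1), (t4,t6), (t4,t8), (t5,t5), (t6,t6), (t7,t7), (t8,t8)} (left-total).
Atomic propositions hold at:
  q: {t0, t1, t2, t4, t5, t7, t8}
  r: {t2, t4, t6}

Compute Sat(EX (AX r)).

Sat(AX r) = {s : every successor in {t2, t4, t6}} = {t6}
Sat(EX (AX r)) = {s : some successor in {t6}} = {t4, t6}

{t4, t6}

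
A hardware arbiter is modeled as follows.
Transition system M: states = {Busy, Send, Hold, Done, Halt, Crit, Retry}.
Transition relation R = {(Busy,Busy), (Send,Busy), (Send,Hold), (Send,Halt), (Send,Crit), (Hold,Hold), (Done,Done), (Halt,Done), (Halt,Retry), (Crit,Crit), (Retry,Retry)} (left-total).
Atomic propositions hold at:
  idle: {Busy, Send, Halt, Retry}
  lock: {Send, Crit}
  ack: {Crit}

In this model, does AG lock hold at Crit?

AG lock: greatest fixpoint, start Z0 = {Send, Crit}, keep only states in Sat with every successor in Z. Z1 = {Crit}; fixed.
Sat(AG lock) = {Crit}
Crit ∈ Sat(AG lock) = {Crit}, so the formula holds at Crit.

Yes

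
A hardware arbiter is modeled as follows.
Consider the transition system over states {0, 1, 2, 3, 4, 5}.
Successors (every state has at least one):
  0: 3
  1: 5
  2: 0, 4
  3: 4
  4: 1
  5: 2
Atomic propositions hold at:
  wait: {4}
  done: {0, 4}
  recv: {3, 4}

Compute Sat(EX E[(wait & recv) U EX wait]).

{0, 5}

Sat(wait & recv) = {4}
Sat(EX wait) = {s : some successor in {4}} = {2, 3}
E[(wait & recv) U EX wait]: least fixpoint, start Z0 = Sat(EX wait) = {2, 3}, add states in Sat(wait & recv) with some successor in Z. Already a fixed point.
Sat(E[(wait & recv) U EX wait]) = {2, 3}
Sat(EX E[(wait & recv) U EX wait]) = {s : some successor in {2, 3}} = {0, 5}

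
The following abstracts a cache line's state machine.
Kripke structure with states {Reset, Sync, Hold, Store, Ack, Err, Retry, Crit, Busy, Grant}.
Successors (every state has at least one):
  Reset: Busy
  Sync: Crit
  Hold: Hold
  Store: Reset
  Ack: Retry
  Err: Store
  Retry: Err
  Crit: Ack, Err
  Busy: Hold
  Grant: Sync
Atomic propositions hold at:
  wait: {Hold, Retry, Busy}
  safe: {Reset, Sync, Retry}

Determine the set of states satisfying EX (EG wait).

{Reset, Hold, Busy}

EG wait: greatest fixpoint, start Z0 = {Hold, Retry, Busy}, keep only states in Sat with some successor in Z. Z1 = {Hold, Busy}; fixed.
Sat(EG wait) = {Hold, Busy}
Sat(EX (EG wait)) = {s : some successor in {Hold, Busy}} = {Reset, Hold, Busy}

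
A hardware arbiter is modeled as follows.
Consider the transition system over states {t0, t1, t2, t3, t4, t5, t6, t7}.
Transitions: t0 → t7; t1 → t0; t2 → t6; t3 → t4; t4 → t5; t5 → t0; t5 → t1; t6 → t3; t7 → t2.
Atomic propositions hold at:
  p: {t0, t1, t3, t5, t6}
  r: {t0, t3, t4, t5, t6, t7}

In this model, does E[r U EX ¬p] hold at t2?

Sat(¬p) = {t2, t4, t7}
Sat(EX ¬p) = {s : some successor in {t2, t4, t7}} = {t0, t3, t7}
E[r U EX ¬p]: least fixpoint, start Z0 = Sat(EX ¬p) = {t0, t3, t7}, add states in Sat(r) with some successor in Z. Z1 = {t0, t3, t5, t6, t7}; Z2 = {t0, t3, t4, t5, t6, t7}; fixed.
Sat(E[r U EX ¬p]) = {t0, t3, t4, t5, t6, t7}
t2 ∉ Sat(E[r U EX ¬p]) = {t0, t3, t4, t5, t6, t7}, so the formula does not hold at t2.

No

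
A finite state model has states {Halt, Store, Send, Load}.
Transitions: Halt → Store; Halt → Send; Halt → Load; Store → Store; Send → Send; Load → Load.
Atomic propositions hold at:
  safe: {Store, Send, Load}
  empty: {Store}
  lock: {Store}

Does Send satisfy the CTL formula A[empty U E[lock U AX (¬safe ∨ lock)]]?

No

Sat(¬safe) = {Halt}
Sat(¬safe ∨ lock) = {Halt, Store}
Sat(AX (¬safe ∨ lock)) = {s : every successor in {Halt, Store}} = {Store}
E[lock U AX (¬safe ∨ lock)]: least fixpoint, start Z0 = Sat(AX (¬safe ∨ lock)) = {Store}, add states in Sat(lock) with some successor in Z. Already a fixed point.
Sat(E[lock U AX (¬safe ∨ lock)]) = {Store}
A[empty U E[lock U AX (¬safe ∨ lock)]]: least fixpoint, start Z0 = Sat(E[lock U AX (¬safe ∨ lock)]) = {Store}, add states in Sat(empty) with every successor in Z. Already a fixed point.
Sat(A[empty U E[lock U AX (¬safe ∨ lock)]]) = {Store}
Send ∉ Sat(A[empty U E[lock U AX (¬safe ∨ lock)]]) = {Store}, so the formula does not hold at Send.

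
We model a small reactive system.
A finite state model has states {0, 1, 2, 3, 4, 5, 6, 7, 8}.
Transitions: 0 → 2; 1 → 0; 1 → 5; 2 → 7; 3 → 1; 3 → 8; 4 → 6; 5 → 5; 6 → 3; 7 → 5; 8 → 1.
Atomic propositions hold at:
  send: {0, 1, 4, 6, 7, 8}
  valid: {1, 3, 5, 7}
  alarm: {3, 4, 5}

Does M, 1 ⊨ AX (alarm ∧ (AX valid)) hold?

No

Sat(AX valid) = {s : every successor in {1, 3, 5, 7}} = {2, 5, 6, 7, 8}
Sat(alarm ∧ (AX valid)) = {5}
Sat(AX (alarm ∧ (AX valid))) = {s : every successor in {5}} = {5, 7}
1 ∉ Sat(AX (alarm ∧ (AX valid))) = {5, 7}, so the formula does not hold at 1.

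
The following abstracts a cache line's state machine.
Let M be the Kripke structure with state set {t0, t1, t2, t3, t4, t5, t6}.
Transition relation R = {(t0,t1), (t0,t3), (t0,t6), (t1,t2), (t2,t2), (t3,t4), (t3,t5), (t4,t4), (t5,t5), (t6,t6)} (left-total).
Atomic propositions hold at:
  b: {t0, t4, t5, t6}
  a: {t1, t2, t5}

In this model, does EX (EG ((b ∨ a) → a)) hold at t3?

Sat(b ∨ a) = {t0, t1, t2, t4, t5, t6}
Sat((b ∨ a) → a) = {t1, t2, t3, t5}
EG ((b ∨ a) → a): greatest fixpoint, start Z0 = {t1, t2, t3, t5}, keep only states in Sat with some successor in Z. Already a fixed point.
Sat(EG ((b ∨ a) → a)) = {t1, t2, t3, t5}
Sat(EX (EG ((b ∨ a) → a))) = {s : some successor in {t1, t2, t3, t5}} = {t0, t1, t2, t3, t5}
t3 ∈ Sat(EX (EG ((b ∨ a) → a))) = {t0, t1, t2, t3, t5}, so the formula holds at t3.

Yes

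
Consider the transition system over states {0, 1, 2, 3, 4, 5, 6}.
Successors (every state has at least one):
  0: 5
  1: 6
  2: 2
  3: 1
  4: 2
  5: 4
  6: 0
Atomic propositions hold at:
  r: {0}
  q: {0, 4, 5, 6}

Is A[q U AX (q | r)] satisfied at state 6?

Yes

Sat(q | r) = {0, 4, 5, 6}
Sat(AX (q | r)) = {s : every successor in {0, 4, 5, 6}} = {0, 1, 5, 6}
A[q U AX (q | r)]: least fixpoint, start Z0 = Sat(AX (q | r)) = {0, 1, 5, 6}, add states in Sat(q) with every successor in Z. Already a fixed point.
Sat(A[q U AX (q | r)]) = {0, 1, 5, 6}
6 ∈ Sat(A[q U AX (q | r)]) = {0, 1, 5, 6}, so the formula holds at 6.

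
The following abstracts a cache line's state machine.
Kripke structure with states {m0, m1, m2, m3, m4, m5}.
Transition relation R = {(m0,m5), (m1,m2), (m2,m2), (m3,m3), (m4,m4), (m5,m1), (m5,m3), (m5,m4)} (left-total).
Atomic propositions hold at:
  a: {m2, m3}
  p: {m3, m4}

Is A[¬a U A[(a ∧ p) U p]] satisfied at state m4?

Sat(¬a) = {m0, m1, m4, m5}
Sat(a ∧ p) = {m3}
A[(a ∧ p) U p]: least fixpoint, start Z0 = Sat(p) = {m3, m4}, add states in Sat(a ∧ p) with every successor in Z. Already a fixed point.
Sat(A[(a ∧ p) U p]) = {m3, m4}
A[¬a U A[(a ∧ p) U p]]: least fixpoint, start Z0 = Sat(A[(a ∧ p) U p]) = {m3, m4}, add states in Sat(¬a) with every successor in Z. Already a fixed point.
Sat(A[¬a U A[(a ∧ p) U p]]) = {m3, m4}
m4 ∈ Sat(A[¬a U A[(a ∧ p) U p]]) = {m3, m4}, so the formula holds at m4.

Yes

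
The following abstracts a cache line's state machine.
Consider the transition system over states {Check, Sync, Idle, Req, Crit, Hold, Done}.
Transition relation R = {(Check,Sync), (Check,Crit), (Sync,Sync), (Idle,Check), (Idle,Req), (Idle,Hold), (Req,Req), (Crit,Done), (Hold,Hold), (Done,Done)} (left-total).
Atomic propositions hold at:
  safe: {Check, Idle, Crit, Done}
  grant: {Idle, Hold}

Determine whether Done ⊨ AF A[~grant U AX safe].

Yes

Sat(~grant) = {Check, Sync, Req, Crit, Done}
Sat(AX safe) = {s : every successor in {Check, Idle, Crit, Done}} = {Crit, Done}
A[~grant U AX safe]: least fixpoint, start Z0 = Sat(AX safe) = {Crit, Done}, add states in Sat(~grant) with every successor in Z. Already a fixed point.
Sat(A[~grant U AX safe]) = {Crit, Done}
AF A[~grant U AX safe]: least fixpoint, start Z0 = {Crit, Done}, add states with every successor in Z. Already a fixed point.
Sat(AF A[~grant U AX safe]) = {Crit, Done}
Done ∈ Sat(AF A[~grant U AX safe]) = {Crit, Done}, so the formula holds at Done.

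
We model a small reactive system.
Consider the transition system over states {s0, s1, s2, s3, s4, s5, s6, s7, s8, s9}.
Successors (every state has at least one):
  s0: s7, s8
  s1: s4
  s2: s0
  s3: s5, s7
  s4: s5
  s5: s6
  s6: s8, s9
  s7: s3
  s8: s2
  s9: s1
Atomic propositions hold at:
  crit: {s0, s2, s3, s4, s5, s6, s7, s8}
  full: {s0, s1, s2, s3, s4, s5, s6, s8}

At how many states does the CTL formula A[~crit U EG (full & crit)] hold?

9

Sat(~crit) = {s1, s9}
Sat(full & crit) = {s0, s2, s3, s4, s5, s6, s8}
EG (full & crit): greatest fixpoint, start Z0 = {s0, s2, s3, s4, s5, s6, s8}, keep only states in Sat with some successor in Z. Already a fixed point.
Sat(EG (full & crit)) = {s0, s2, s3, s4, s5, s6, s8}
A[~crit U EG (full & crit)]: least fixpoint, start Z0 = Sat(EG (full & crit)) = {s0, s2, s3, s4, s5, s6, s8}, add states in Sat(~crit) with every successor in Z. Z1 = {s0, s1, s2, s3, s4, s5, s6, s8}; Z2 = {s0, s1, s2, s3, s4, s5, s6, s8, s9}; fixed.
Sat(A[~crit U EG (full & crit)]) = {s0, s1, s2, s3, s4, s5, s6, s8, s9}
|Sat(A[~crit U EG (full & crit)])| = |{s0, s1, s2, s3, s4, s5, s6, s8, s9}| = 9.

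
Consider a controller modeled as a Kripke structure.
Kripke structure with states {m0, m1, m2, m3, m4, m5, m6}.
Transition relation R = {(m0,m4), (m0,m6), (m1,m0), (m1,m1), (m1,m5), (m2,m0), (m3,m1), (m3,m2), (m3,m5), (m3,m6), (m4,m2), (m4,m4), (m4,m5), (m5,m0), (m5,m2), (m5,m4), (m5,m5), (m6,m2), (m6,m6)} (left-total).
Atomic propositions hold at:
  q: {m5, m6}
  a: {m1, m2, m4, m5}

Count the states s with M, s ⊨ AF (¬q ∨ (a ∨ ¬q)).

6

Sat(¬q) = {m0, m1, m2, m3, m4}
Sat(a ∨ ¬q) = {m0, m1, m2, m3, m4, m5}
Sat(¬q ∨ (a ∨ ¬q)) = {m0, m1, m2, m3, m4, m5}
AF (¬q ∨ (a ∨ ¬q)): least fixpoint, start Z0 = {m0, m1, m2, m3, m4, m5}, add states with every successor in Z. Already a fixed point.
Sat(AF (¬q ∨ (a ∨ ¬q))) = {m0, m1, m2, m3, m4, m5}
|Sat(AF (¬q ∨ (a ∨ ¬q)))| = |{m0, m1, m2, m3, m4, m5}| = 6.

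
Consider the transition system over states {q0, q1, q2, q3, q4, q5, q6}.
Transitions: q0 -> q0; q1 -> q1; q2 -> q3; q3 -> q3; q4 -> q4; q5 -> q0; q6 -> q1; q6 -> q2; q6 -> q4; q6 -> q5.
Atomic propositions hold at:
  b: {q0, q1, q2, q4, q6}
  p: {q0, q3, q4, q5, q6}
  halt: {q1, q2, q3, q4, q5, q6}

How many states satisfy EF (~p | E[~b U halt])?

6

Sat(~p) = {q1, q2}
Sat(~b) = {q3, q5}
E[~b U halt]: least fixpoint, start Z0 = Sat(halt) = {q1, q2, q3, q4, q5, q6}, add states in Sat(~b) with some successor in Z. Already a fixed point.
Sat(E[~b U halt]) = {q1, q2, q3, q4, q5, q6}
Sat(~p | E[~b U halt]) = {q1, q2, q3, q4, q5, q6}
EF (~p | E[~b U halt]): least fixpoint, start Z0 = {q1, q2, q3, q4, q5, q6}, add states with some successor in Z. Already a fixed point.
Sat(EF (~p | E[~b U halt])) = {q1, q2, q3, q4, q5, q6}
|Sat(EF (~p | E[~b U halt]))| = |{q1, q2, q3, q4, q5, q6}| = 6.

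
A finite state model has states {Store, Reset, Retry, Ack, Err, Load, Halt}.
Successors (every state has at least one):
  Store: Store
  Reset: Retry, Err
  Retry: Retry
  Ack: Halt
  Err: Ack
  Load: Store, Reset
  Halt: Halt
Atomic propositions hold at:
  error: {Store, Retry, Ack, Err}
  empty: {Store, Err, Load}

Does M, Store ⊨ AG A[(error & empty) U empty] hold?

Yes

Sat(error & empty) = {Store, Err}
A[(error & empty) U empty]: least fixpoint, start Z0 = Sat(empty) = {Store, Err, Load}, add states in Sat(error & empty) with every successor in Z. Already a fixed point.
Sat(A[(error & empty) U empty]) = {Store, Err, Load}
AG A[(error & empty) U empty]: greatest fixpoint, start Z0 = {Store, Err, Load}, keep only states in Sat with every successor in Z. Z1 = {Store}; fixed.
Sat(AG A[(error & empty) U empty]) = {Store}
Store ∈ Sat(AG A[(error & empty) U empty]) = {Store}, so the formula holds at Store.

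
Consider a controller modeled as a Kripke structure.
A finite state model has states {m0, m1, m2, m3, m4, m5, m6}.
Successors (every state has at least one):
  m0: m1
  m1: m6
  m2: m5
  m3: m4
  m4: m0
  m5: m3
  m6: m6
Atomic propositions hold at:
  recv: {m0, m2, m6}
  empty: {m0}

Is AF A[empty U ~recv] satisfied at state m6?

No

Sat(~recv) = {m1, m3, m4, m5}
A[empty U ~recv]: least fixpoint, start Z0 = Sat(~recv) = {m1, m3, m4, m5}, add states in Sat(empty) with every successor in Z. Z1 = {m0, m1, m3, m4, m5}; fixed.
Sat(A[empty U ~recv]) = {m0, m1, m3, m4, m5}
AF A[empty U ~recv]: least fixpoint, start Z0 = {m0, m1, m3, m4, m5}, add states with every successor in Z. Z1 = {m0, m1, m2, m3, m4, m5}; fixed.
Sat(AF A[empty U ~recv]) = {m0, m1, m2, m3, m4, m5}
m6 ∉ Sat(AF A[empty U ~recv]) = {m0, m1, m2, m3, m4, m5}, so the formula does not hold at m6.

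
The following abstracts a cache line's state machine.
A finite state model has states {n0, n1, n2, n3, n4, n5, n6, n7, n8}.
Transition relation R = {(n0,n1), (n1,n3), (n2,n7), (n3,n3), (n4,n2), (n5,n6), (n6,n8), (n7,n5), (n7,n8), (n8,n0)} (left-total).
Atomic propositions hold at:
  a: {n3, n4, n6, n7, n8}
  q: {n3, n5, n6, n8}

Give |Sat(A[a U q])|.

A[a U q]: least fixpoint, start Z0 = Sat(q) = {n3, n5, n6, n8}, add states in Sat(a) with every successor in Z. Z1 = {n3, n5, n6, n7, n8}; fixed.
Sat(A[a U q]) = {n3, n5, n6, n7, n8}
|Sat(A[a U q])| = |{n3, n5, n6, n7, n8}| = 5.

5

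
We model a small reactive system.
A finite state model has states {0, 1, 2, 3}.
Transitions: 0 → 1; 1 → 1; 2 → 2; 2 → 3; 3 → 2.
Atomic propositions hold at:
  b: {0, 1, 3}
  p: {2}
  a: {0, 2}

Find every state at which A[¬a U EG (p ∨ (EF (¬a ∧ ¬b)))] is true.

{2, 3}

Sat(¬a) = {1, 3}
Sat(¬b) = {2}
Sat(¬a ∧ ¬b) = ∅
EF (¬a ∧ ¬b): least fixpoint, start Z0 = ∅, add states with some successor in Z. Already a fixed point.
Sat(EF (¬a ∧ ¬b)) = ∅
Sat(p ∨ (EF (¬a ∧ ¬b))) = {2}
EG (p ∨ (EF (¬a ∧ ¬b))): greatest fixpoint, start Z0 = {2}, keep only states in Sat with some successor in Z. Already a fixed point.
Sat(EG (p ∨ (EF (¬a ∧ ¬b)))) = {2}
A[¬a U EG (p ∨ (EF (¬a ∧ ¬b)))]: least fixpoint, start Z0 = Sat(EG (p ∨ (EF (¬a ∧ ¬b)))) = {2}, add states in Sat(¬a) with every successor in Z. Z1 = {2, 3}; fixed.
Sat(A[¬a U EG (p ∨ (EF (¬a ∧ ¬b)))]) = {2, 3}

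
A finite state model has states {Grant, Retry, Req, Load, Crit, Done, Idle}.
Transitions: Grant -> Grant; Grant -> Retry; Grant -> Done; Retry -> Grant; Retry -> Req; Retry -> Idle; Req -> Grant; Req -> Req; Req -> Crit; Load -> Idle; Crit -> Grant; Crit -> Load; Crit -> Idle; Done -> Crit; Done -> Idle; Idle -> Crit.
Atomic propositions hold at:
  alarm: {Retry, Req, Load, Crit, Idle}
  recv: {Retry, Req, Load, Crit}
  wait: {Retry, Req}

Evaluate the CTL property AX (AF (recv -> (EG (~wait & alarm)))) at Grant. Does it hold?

Sat(~wait) = {Grant, Load, Crit, Done, Idle}
Sat(~wait & alarm) = {Load, Crit, Idle}
EG (~wait & alarm): greatest fixpoint, start Z0 = {Load, Crit, Idle}, keep only states in Sat with some successor in Z. Already a fixed point.
Sat(EG (~wait & alarm)) = {Load, Crit, Idle}
Sat(recv -> (EG (~wait & alarm))) = {Grant, Load, Crit, Done, Idle}
AF (recv -> (EG (~wait & alarm))): least fixpoint, start Z0 = {Grant, Load, Crit, Done, Idle}, add states with every successor in Z. Already a fixed point.
Sat(AF (recv -> (EG (~wait & alarm)))) = {Grant, Load, Crit, Done, Idle}
Sat(AX (AF (recv -> (EG (~wait & alarm))))) = {s : every successor in {Grant, Load, Crit, Done, Idle}} = {Load, Crit, Done, Idle}
Grant ∉ Sat(AX (AF (recv -> (EG (~wait & alarm))))) = {Load, Crit, Done, Idle}, so the formula does not hold at Grant.

No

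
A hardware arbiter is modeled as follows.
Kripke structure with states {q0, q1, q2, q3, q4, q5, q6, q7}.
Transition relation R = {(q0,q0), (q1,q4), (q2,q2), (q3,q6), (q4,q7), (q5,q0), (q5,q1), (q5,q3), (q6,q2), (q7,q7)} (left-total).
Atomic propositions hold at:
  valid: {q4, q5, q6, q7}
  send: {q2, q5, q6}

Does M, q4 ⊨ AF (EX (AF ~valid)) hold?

Sat(~valid) = {q0, q1, q2, q3}
AF ~valid: least fixpoint, start Z0 = {q0, q1, q2, q3}, add states with every successor in Z. Z1 = {q0, q1, q2, q3, q5, q6}; fixed.
Sat(AF ~valid) = {q0, q1, q2, q3, q5, q6}
Sat(EX (AF ~valid)) = {s : some successor in {q0, q1, q2, q3, q5, q6}} = {q0, q2, q3, q5, q6}
AF (EX (AF ~valid)): least fixpoint, start Z0 = {q0, q2, q3, q5, q6}, add states with every successor in Z. Already a fixed point.
Sat(AF (EX (AF ~valid))) = {q0, q2, q3, q5, q6}
q4 ∉ Sat(AF (EX (AF ~valid))) = {q0, q2, q3, q5, q6}, so the formula does not hold at q4.

No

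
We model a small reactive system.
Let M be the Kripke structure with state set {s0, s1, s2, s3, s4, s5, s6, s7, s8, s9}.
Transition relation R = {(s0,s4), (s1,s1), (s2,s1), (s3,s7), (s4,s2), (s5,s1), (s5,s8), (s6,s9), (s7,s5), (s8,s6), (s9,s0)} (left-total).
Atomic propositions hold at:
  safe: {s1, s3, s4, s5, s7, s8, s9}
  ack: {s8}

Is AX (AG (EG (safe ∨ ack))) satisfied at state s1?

Sat(safe ∨ ack) = {s1, s3, s4, s5, s7, s8, s9}
EG (safe ∨ ack): greatest fixpoint, start Z0 = {s1, s3, s4, s5, s7, s8, s9}, keep only states in Sat with some successor in Z. Z1 = {s1, s3, s5, s7}; fixed.
Sat(EG (safe ∨ ack)) = {s1, s3, s5, s7}
AG (EG (safe ∨ ack)): greatest fixpoint, start Z0 = {s1, s3, s5, s7}, keep only states in Sat with every successor in Z. Z1 = {s1, s3, s7}; Z2 = {s1, s3}; Z3 = {s1}; fixed.
Sat(AG (EG (safe ∨ ack))) = {s1}
Sat(AX (AG (EG (safe ∨ ack)))) = {s : every successor in {s1}} = {s1, s2}
s1 ∈ Sat(AX (AG (EG (safe ∨ ack)))) = {s1, s2}, so the formula holds at s1.

Yes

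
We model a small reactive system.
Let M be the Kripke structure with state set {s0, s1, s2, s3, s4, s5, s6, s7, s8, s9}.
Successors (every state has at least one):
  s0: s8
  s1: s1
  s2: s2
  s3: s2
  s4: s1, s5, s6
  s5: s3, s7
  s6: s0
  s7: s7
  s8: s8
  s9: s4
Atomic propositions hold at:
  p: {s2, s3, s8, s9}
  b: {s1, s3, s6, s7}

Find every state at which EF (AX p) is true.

Sat(AX p) = {s : every successor in {s2, s3, s8, s9}} = {s0, s2, s3, s8}
EF (AX p): least fixpoint, start Z0 = {s0, s2, s3, s8}, add states with some successor in Z. Z1 = {s0, s2, s3, s5, s6, s8}; Z2 = {s0, s2, s3, s4, s5, s6, s8}; Z3 = {s0, s2, s3, s4, s5, s6, s8, s9}; fixed.
Sat(EF (AX p)) = {s0, s2, s3, s4, s5, s6, s8, s9}

{s0, s2, s3, s4, s5, s6, s8, s9}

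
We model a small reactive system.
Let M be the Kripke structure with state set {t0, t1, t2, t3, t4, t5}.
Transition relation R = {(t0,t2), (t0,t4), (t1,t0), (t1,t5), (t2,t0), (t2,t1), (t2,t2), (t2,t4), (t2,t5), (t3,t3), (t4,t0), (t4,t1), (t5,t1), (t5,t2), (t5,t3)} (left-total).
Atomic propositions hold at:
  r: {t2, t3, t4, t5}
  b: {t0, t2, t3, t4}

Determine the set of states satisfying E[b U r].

E[b U r]: least fixpoint, start Z0 = Sat(r) = {t2, t3, t4, t5}, add states in Sat(b) with some successor in Z. Z1 = {t0, t2, t3, t4, t5}; fixed.
Sat(E[b U r]) = {t0, t2, t3, t4, t5}

{t0, t2, t3, t4, t5}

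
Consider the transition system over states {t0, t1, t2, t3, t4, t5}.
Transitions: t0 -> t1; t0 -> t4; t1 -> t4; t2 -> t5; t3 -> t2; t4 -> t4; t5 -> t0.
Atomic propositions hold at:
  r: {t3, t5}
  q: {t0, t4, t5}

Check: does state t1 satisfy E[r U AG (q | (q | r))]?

No

Sat(q | r) = {t0, t3, t4, t5}
Sat(q | (q | r)) = {t0, t3, t4, t5}
AG (q | (q | r)): greatest fixpoint, start Z0 = {t0, t3, t4, t5}, keep only states in Sat with every successor in Z. Z1 = {t4, t5}; Z2 = {t4}; fixed.
Sat(AG (q | (q | r))) = {t4}
E[r U AG (q | (q | r))]: least fixpoint, start Z0 = Sat(AG (q | (q | r))) = {t4}, add states in Sat(r) with some successor in Z. Already a fixed point.
Sat(E[r U AG (q | (q | r))]) = {t4}
t1 ∉ Sat(E[r U AG (q | (q | r))]) = {t4}, so the formula does not hold at t1.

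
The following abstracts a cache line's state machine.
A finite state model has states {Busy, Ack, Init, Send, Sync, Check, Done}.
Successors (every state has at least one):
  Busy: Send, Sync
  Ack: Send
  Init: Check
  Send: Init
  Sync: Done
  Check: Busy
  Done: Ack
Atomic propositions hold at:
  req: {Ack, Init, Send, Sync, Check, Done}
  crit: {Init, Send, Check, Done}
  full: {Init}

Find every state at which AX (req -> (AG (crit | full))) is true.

Sat(crit | full) = {Init, Send, Check, Done}
AG (crit | full): greatest fixpoint, start Z0 = {Init, Send, Check, Done}, keep only states in Sat with every successor in Z. Z1 = {Init, Send}; Z2 = {Send}; Z3 = ∅; fixed.
Sat(AG (crit | full)) = ∅
Sat(req -> (AG (crit | full))) = {Busy}
Sat(AX (req -> (AG (crit | full)))) = {s : every successor in {Busy}} = {Check}

{Check}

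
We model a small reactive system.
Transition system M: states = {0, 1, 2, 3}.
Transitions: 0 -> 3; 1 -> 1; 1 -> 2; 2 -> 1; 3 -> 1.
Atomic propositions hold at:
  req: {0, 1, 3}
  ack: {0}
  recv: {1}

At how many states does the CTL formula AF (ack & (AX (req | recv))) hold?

Sat(req | recv) = {0, 1, 3}
Sat(AX (req | recv)) = {s : every successor in {0, 1, 3}} = {0, 2, 3}
Sat(ack & (AX (req | recv))) = {0}
AF (ack & (AX (req | recv))): least fixpoint, start Z0 = {0}, add states with every successor in Z. Already a fixed point.
Sat(AF (ack & (AX (req | recv)))) = {0}
|Sat(AF (ack & (AX (req | recv))))| = |{0}| = 1.

1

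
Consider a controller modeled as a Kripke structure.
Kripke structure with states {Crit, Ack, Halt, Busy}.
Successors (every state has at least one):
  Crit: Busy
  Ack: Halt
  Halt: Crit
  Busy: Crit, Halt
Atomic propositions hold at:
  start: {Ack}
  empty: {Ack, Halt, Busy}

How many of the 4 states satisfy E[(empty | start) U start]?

Sat(empty | start) = {Ack, Halt, Busy}
E[(empty | start) U start]: least fixpoint, start Z0 = Sat(start) = {Ack}, add states in Sat(empty | start) with some successor in Z. Already a fixed point.
Sat(E[(empty | start) U start]) = {Ack}
|Sat(E[(empty | start) U start])| = |{Ack}| = 1.

1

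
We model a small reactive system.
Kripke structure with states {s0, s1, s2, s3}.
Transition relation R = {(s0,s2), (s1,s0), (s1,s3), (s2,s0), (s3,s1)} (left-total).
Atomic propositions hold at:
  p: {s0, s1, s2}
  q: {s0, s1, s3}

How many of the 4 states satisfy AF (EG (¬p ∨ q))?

2

Sat(¬p) = {s3}
Sat(¬p ∨ q) = {s0, s1, s3}
EG (¬p ∨ q): greatest fixpoint, start Z0 = {s0, s1, s3}, keep only states in Sat with some successor in Z. Z1 = {s1, s3}; fixed.
Sat(EG (¬p ∨ q)) = {s1, s3}
AF (EG (¬p ∨ q)): least fixpoint, start Z0 = {s1, s3}, add states with every successor in Z. Already a fixed point.
Sat(AF (EG (¬p ∨ q))) = {s1, s3}
|Sat(AF (EG (¬p ∨ q)))| = |{s1, s3}| = 2.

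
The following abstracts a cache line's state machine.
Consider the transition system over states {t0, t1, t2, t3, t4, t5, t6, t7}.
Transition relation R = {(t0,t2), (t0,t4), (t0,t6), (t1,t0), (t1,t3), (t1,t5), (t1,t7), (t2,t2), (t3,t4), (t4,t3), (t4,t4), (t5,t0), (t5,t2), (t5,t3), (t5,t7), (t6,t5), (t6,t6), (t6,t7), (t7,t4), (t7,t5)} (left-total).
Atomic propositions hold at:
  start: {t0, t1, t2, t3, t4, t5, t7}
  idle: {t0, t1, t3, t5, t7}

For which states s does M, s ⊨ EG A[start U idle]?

{t1, t5, t7}

A[start U idle]: least fixpoint, start Z0 = Sat(idle) = {t0, t1, t3, t5, t7}, add states in Sat(start) with every successor in Z. Already a fixed point.
Sat(A[start U idle]) = {t0, t1, t3, t5, t7}
EG A[start U idle]: greatest fixpoint, start Z0 = {t0, t1, t3, t5, t7}, keep only states in Sat with some successor in Z. Z1 = {t1, t5, t7}; fixed.
Sat(EG A[start U idle]) = {t1, t5, t7}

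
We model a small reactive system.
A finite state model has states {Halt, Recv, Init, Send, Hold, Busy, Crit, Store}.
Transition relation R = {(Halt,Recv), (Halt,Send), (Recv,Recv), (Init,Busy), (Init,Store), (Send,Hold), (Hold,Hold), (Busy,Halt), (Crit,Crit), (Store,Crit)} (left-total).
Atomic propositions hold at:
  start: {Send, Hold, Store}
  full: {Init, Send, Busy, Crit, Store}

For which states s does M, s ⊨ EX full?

Sat(EX full) = {s : some successor in {Init, Send, Busy, Crit, Store}} = {Halt, Init, Crit, Store}

{Halt, Init, Crit, Store}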